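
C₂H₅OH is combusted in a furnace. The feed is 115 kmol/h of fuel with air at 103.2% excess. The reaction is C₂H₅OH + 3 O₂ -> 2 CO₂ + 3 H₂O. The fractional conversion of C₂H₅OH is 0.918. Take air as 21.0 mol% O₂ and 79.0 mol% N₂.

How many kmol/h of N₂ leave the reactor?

2640 kmol/h

Stoichiometric O₂ = 3 × 115 = 345 kmol/h; O₂ fed = 345 × 2.032 = 701 kmol/h.
N₂ fed = 701 × 79/21 = 2637 kmol/h.
Fuel reacted = 0.918 × 115 → ξ = 105.6 kmol/h.
Outlet (n = n₀ + ν ξ):
  C₂H₅OH: 115 − 1(105.6) = 9.43
  O₂: 701 − 3(105.6) = 384.3
  N₂: 2637 (inert)
  CO₂: 0 + 2(105.6) = 211.1
  H₂O: 0 + 3(105.6) = 316.7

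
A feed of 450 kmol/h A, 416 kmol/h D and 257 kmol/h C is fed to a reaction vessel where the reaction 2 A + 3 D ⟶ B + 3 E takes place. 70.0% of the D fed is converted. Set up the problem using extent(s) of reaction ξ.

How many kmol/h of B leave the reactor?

D reacted = 0.7 × 416 = 291.2 kmol/h; ν_D = −3, so ξ = 291.2/3 = 97.07 kmol/h.
Outlet amounts (n = n₀ + ν ξ):
  A: 450 − 2(97.07) = 255.9
  D: 416 − 3(97.07) = 124.8
  B: 0 + 1(97.07) = 97.07
  E: 0 + 3(97.07) = 291.2
  C: 257 (inert)

97.1 kmol/h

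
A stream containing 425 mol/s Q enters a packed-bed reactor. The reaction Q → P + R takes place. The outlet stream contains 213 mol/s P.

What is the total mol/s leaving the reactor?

For P: n = n₀ + 1ξ → 213 = 0 + 1ξ, giving ξ = 213 mol/s.
Outlet amounts (n = n₀ + ν ξ):
  Q: 425 − 1(213) = 212
  P: 0 + 1(213) = 213
  R: 0 + 1(213) = 213
Total out = 212 + 213 + 213 = 638 mol/s.

638 mol/s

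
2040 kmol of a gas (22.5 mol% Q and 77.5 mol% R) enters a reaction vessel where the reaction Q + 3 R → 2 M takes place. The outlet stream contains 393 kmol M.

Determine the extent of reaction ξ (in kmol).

For M: n = n₀ + 2ξ → 393 = 0 + 2ξ, giving ξ = 196.5 kmol.
Outlet amounts (n = n₀ + ν ξ):
  Q: 459 − 1(196.5) = 262.5
  R: 1581 − 3(196.5) = 991.5
  M: 0 + 2(196.5) = 393

ξ = 196 kmol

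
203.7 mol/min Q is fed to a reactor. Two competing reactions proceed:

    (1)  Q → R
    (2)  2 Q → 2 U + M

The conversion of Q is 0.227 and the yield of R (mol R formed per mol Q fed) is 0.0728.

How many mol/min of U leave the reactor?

31.4 mol/min

Yield of R: 1ξ₁ / 203.7 = 0.0728 → ξ₁ = 14.83 mol/min.
Conversion of Q: 1ξ₁ + 2ξ₂ = 0.227 × 203.7 = 46.24 → ξ₂ = 15.71 mol/min.
Outlet amounts (n = n₀ + Σ ν·ξ):
  Q: 203.7 − 1(14.83) − 2(15.71) = 157.5
  R: 0 + 1(14.83) = 14.83
  U: 0 + 2(15.71) = 31.41
  M: 0 + 1(15.71) = 15.71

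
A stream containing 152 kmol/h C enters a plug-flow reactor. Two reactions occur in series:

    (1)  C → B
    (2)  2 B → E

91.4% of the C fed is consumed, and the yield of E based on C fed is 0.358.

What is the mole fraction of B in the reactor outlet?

Conversion of C: C consumed = 1ξ₁ = 0.914 × 152 → ξ₁ = 138.9 kmol/h.
Yield of E: 1ξ₂ / 152 = 0.358 → ξ₂ = 54.42 kmol/h.
Outlet amounts (n = n₀ + Σ ν·ξ):
  C: 152 − 1(138.9) = 13.07
  B: 0 + 1(138.9) − 2(54.42) = 30.1
  E: 0 + 1(54.42) = 54.42
Total out = 97.58 kmol/h; y_B = 30.1 / 97.58 = 0.3084.

0.308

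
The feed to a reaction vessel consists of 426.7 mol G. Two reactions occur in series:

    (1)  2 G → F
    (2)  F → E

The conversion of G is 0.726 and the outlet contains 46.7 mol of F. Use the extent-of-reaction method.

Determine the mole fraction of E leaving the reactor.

Conversion of G: G consumed = 2ξ₁ = 0.726 × 426.7 → ξ₁ = 154.9 mol.
F balance: n_F = 0 + 1ξ₁ − 1ξ₂ = 46.7 → ξ₂ = (1·154.9 − 46.7)/1 = 108.2 mol.
Outlet amounts (n = n₀ + Σ ν·ξ):
  G: 426.7 − 2(154.9) = 116.9
  F: 0 + 1(154.9) − 1(108.2) = 46.7
  E: 0 + 1(108.2) = 108.2
Total out = 271.8 mol; y_E = 108.2 / 271.8 = 0.398.

0.398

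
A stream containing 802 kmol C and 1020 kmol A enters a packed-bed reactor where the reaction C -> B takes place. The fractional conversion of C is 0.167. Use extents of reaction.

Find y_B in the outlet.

0.0735

C reacted = 0.167 × 802 = 133.9 kmol; ν_C = −1, so ξ = 133.9/1 = 133.9 kmol.
Outlet amounts (n = n₀ + ν ξ):
  C: 802 − 1(133.9) = 668.1
  B: 0 + 1(133.9) = 133.9
  A: 1020 (inert)
Total out = 1822 kmol; y_B = 133.9 / 1822 = 0.07351.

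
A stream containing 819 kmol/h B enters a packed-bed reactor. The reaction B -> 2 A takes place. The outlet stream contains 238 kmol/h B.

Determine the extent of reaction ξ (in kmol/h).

ξ = 581 kmol/h

For B: n = n₀ − 1ξ → 238 = 819 − 1ξ, giving ξ = 581 kmol/h.
Outlet amounts (n = n₀ + ν ξ):
  B: 819 − 1(581) = 238
  A: 0 + 2(581) = 1162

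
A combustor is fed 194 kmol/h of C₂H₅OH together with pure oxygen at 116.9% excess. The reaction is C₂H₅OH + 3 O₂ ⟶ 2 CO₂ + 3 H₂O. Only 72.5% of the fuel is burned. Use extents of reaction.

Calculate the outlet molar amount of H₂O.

Stoichiometric O₂ = 3 × 194 = 582 kmol/h; O₂ fed = 582 × 2.169 = 1262 kmol/h.
Fuel reacted = 0.725 × 194 → ξ = 140.7 kmol/h.
Outlet (n = n₀ + ν ξ):
  C₂H₅OH: 194 − 1(140.7) = 53.35
  O₂: 1262 − 3(140.7) = 840.4
  CO₂: 0 + 2(140.7) = 281.3
  H₂O: 0 + 3(140.7) = 422

422 kmol/h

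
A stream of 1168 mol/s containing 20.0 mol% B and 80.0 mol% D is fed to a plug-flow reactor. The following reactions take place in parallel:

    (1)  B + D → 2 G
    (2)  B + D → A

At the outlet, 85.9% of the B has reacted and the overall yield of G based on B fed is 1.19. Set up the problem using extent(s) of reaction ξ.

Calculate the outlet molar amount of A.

Yield of G: 2ξ₁ / 233.6 = 1.19 → ξ₁ = 139 mol/s.
Conversion of B: 1ξ₁ + 1ξ₂ = 0.859 × 233.6 = 200.7 → ξ₂ = 61.67 mol/s.
Outlet amounts (n = n₀ + Σ ν·ξ):
  B: 233.6 − 1(139) − 1(61.67) = 32.94
  D: 934.4 − 1(139) − 1(61.67) = 733.7
  G: 0 + 2(139) = 278
  A: 0 + 1(61.67) = 61.67

61.7 mol/s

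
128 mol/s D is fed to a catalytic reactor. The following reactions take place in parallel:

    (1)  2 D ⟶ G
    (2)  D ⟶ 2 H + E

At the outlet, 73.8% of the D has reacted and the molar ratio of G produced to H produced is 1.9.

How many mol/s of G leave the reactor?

Conversion of D: D consumed = 0.738 × 128 = 94.46 mol/s = 2ξ₁ + 1ξ₂.
Selectivity: 1ξ₁ / (2ξ₂) = 1.9 → ξ₁ = 3.8 ξ₂.
Substitute: (2·3.8 + 1) ξ₂ = 94.46 → ξ₂ = 10.98 mol/s, ξ₁ = 41.74 mol/s.
Outlet amounts (n = n₀ + Σ ν·ξ):
  D: 128 − 2(41.74) − 1(10.98) = 33.54
  G: 0 + 1(41.74) = 41.74
  H: 0 + 2(10.98) = 21.97
  E: 0 + 1(10.98) = 10.98

41.7 mol/s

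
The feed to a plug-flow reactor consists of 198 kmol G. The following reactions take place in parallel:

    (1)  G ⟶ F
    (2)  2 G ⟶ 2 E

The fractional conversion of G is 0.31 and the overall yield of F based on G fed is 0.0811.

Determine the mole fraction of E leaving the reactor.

Yield of F: 1ξ₁ / 198 = 0.0811 → ξ₁ = 16.06 kmol.
Conversion of G: 1ξ₁ + 2ξ₂ = 0.31 × 198 = 61.38 → ξ₂ = 22.66 kmol.
Outlet amounts (n = n₀ + Σ ν·ξ):
  G: 198 − 1(16.06) − 2(22.66) = 136.6
  F: 0 + 1(16.06) = 16.06
  E: 0 + 2(22.66) = 45.32
Total out = 198 kmol; y_E = 45.32 / 198 = 0.2289.

0.229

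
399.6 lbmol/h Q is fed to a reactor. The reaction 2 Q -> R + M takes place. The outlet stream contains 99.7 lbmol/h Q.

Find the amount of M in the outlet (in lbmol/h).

For Q: n = n₀ − 2ξ → 99.7 = 399.6 − 2ξ, giving ξ = 150 lbmol/h.
Outlet amounts (n = n₀ + ν ξ):
  Q: 399.6 − 2(150) = 99.7
  R: 0 + 1(150) = 150
  M: 0 + 1(150) = 150

150 lbmol/h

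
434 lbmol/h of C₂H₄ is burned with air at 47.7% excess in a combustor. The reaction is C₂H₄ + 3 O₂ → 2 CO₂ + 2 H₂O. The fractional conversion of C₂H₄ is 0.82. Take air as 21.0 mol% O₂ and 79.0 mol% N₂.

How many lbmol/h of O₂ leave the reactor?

855 lbmol/h

Stoichiometric O₂ = 3 × 434 = 1302 lbmol/h; O₂ fed = 1302 × 1.477 = 1923 lbmol/h.
N₂ fed = 1923 × 79/21 = 7234 lbmol/h.
Fuel reacted = 0.82 × 434 → ξ = 355.9 lbmol/h.
Outlet (n = n₀ + ν ξ):
  C₂H₄: 434 − 1(355.9) = 78.12
  O₂: 1923 − 3(355.9) = 855.4
  N₂: 7234 (inert)
  CO₂: 0 + 2(355.9) = 711.8
  H₂O: 0 + 2(355.9) = 711.8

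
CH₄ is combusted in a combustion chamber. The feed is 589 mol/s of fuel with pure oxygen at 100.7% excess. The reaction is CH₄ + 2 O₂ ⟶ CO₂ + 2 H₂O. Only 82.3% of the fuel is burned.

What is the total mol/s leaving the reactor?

Stoichiometric O₂ = 2 × 589 = 1178 mol/s; O₂ fed = 1178 × 2.007 = 2364 mol/s.
Fuel reacted = 0.823 × 589 → ξ = 484.7 mol/s.
Outlet (n = n₀ + ν ξ):
  CH₄: 589 − 1(484.7) = 104.3
  O₂: 2364 − 2(484.7) = 1395
  CO₂: 0 + 1(484.7) = 484.7
  H₂O: 0 + 2(484.7) = 969.5
Total out = 104.3 + 1395 + 484.7 + 969.5 = 2953 mol/s.

2950 mol/s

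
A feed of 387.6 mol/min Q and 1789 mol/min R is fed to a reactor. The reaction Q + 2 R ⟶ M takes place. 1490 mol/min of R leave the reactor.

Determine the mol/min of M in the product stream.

150 mol/min

For R: n = n₀ − 2ξ → 1490 = 1789 − 2ξ, giving ξ = 149.5 mol/min.
Outlet amounts (n = n₀ + ν ξ):
  Q: 387.6 − 1(149.5) = 238.1
  R: 1789 − 2(149.5) = 1490
  M: 0 + 1(149.5) = 149.5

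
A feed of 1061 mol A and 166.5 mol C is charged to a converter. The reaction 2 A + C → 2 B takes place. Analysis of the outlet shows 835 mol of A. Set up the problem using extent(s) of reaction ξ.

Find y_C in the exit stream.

For A: n = n₀ − 2ξ → 835 = 1061 − 2ξ, giving ξ = 113 mol.
Outlet amounts (n = n₀ + ν ξ):
  A: 1061 − 2(113) = 835
  C: 166.5 − 1(113) = 53.5
  B: 0 + 2(113) = 226
Total out = 1114 mol; y_C = 53.5 / 1114 = 0.048.

0.048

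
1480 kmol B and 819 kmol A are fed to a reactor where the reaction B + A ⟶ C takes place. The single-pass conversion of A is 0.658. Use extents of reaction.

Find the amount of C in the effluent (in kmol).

539 kmol

A reacted = 0.658 × 819 = 538.9 kmol; ν_A = −1, so ξ = 538.9/1 = 538.9 kmol.
Outlet amounts (n = n₀ + ν ξ):
  B: 1480 − 1(538.9) = 941.1
  A: 819 − 1(538.9) = 280.1
  C: 0 + 1(538.9) = 538.9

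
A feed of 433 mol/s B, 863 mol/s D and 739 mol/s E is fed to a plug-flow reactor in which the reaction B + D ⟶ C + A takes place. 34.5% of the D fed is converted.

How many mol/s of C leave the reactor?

D reacted = 0.345 × 863 = 297.7 mol/s; ν_D = −1, so ξ = 297.7/1 = 297.7 mol/s.
Outlet amounts (n = n₀ + ν ξ):
  B: 433 − 1(297.7) = 135.3
  D: 863 − 1(297.7) = 565.3
  C: 0 + 1(297.7) = 297.7
  A: 0 + 1(297.7) = 297.7
  E: 739 (inert)

298 mol/s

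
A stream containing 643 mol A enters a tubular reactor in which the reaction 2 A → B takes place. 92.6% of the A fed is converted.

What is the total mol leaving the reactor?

345 mol

A reacted = 0.926 × 643 = 595.4 mol; ν_A = −2, so ξ = 595.4/2 = 297.7 mol.
Outlet amounts (n = n₀ + ν ξ):
  A: 643 − 2(297.7) = 47.58
  B: 0 + 1(297.7) = 297.7
Total out = 47.58 + 297.7 = 345.3 mol.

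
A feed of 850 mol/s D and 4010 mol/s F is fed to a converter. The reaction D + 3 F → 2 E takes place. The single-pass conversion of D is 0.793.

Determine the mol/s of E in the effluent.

1350 mol/s

D reacted = 0.793 × 850 = 674.1 mol/s; ν_D = −1, so ξ = 674.1/1 = 674.1 mol/s.
Outlet amounts (n = n₀ + ν ξ):
  D: 850 − 1(674.1) = 175.9
  F: 4010 − 3(674.1) = 1988
  E: 0 + 2(674.1) = 1348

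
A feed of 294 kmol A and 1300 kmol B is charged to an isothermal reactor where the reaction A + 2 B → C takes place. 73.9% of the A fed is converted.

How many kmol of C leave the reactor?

217 kmol

A reacted = 0.739 × 294 = 217.3 kmol; ν_A = −1, so ξ = 217.3/1 = 217.3 kmol.
Outlet amounts (n = n₀ + ν ξ):
  A: 294 − 1(217.3) = 76.73
  B: 1300 − 2(217.3) = 865.5
  C: 0 + 1(217.3) = 217.3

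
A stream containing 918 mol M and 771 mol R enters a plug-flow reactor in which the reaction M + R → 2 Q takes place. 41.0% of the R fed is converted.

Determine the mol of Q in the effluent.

632 mol

R reacted = 0.41 × 771 = 316.1 mol; ν_R = −1, so ξ = 316.1/1 = 316.1 mol.
Outlet amounts (n = n₀ + ν ξ):
  M: 918 − 1(316.1) = 601.9
  R: 771 − 1(316.1) = 454.9
  Q: 0 + 2(316.1) = 632.2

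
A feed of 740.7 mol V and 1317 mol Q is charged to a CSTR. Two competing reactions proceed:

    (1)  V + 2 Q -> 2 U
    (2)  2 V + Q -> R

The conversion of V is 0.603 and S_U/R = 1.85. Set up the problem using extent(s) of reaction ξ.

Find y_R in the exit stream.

0.0948

Conversion of V: V consumed = 0.603 × 740.7 = 446.6 mol = 1ξ₁ + 2ξ₂.
Selectivity: 2ξ₁ / (1ξ₂) = 1.85 → ξ₁ = 0.925 ξ₂.
Substitute: (1·0.925 + 2) ξ₂ = 446.6 → ξ₂ = 152.7 mol, ξ₁ = 141.2 mol.
Outlet amounts (n = n₀ + Σ ν·ξ):
  V: 740.7 − 1(141.2) − 2(152.7) = 294.1
  Q: 1317 − 2(141.2) − 1(152.7) = 881.8
  U: 0 + 2(141.2) = 282.5
  R: 0 + 1(152.7) = 152.7
Total out = 1611 mol; y_R = 152.7 / 1611 = 0.09478.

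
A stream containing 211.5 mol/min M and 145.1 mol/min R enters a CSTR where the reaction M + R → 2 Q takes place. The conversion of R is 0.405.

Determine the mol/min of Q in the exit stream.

118 mol/min

R reacted = 0.405 × 145.1 = 58.77 mol/min; ν_R = −1, so ξ = 58.77/1 = 58.77 mol/min.
Outlet amounts (n = n₀ + ν ξ):
  M: 211.5 − 1(58.77) = 152.7
  R: 145.1 − 1(58.77) = 86.33
  Q: 0 + 2(58.77) = 117.5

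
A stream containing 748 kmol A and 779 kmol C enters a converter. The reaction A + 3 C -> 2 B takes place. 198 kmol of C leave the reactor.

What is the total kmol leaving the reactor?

1140 kmol

For C: n = n₀ − 3ξ → 198 = 779 − 3ξ, giving ξ = 193.7 kmol.
Outlet amounts (n = n₀ + ν ξ):
  A: 748 − 1(193.7) = 554.3
  C: 779 − 3(193.7) = 198
  B: 0 + 2(193.7) = 387.3
Total out = 554.3 + 198 + 387.3 = 1140 kmol.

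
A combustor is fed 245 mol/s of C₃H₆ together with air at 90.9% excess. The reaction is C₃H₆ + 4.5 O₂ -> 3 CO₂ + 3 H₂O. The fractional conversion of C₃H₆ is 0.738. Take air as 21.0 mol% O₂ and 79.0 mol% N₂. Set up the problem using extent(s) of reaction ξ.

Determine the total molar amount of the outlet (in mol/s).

10400 mol/s

Stoichiometric O₂ = 4.5 × 245 = 1102 mol/s; O₂ fed = 1102 × 1.909 = 2105 mol/s.
N₂ fed = 2105 × 79/21 = 7918 mol/s.
Fuel reacted = 0.738 × 245 → ξ = 180.8 mol/s.
Outlet (n = n₀ + ν ξ):
  C₃H₆: 245 − 1(180.8) = 64.19
  O₂: 2105 − 4.5(180.8) = 1291
  N₂: 7918 (inert)
  CO₂: 0 + 3(180.8) = 542.4
  H₂O: 0 + 3(180.8) = 542.4
Total out = 64.19 + 1291 + 7918 + 542.4 + 542.4 = 10360 mol/s.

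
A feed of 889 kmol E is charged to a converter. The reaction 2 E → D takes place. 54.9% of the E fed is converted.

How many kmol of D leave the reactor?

244 kmol

E reacted = 0.549 × 889 = 488.1 kmol; ν_E = −2, so ξ = 488.1/2 = 244 kmol.
Outlet amounts (n = n₀ + ν ξ):
  E: 889 − 2(244) = 400.9
  D: 0 + 1(244) = 244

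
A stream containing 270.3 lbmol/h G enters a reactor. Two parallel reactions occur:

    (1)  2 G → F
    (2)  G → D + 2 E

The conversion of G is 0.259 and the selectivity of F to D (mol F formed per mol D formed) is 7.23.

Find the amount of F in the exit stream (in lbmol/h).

32.7 lbmol/h

Conversion of G: G consumed = 0.259 × 270.3 = 70.01 lbmol/h = 2ξ₁ + 1ξ₂.
Selectivity: 1ξ₁ / (1ξ₂) = 7.23 → ξ₁ = 7.23 ξ₂.
Substitute: (2·7.23 + 1) ξ₂ = 70.01 → ξ₂ = 4.528 lbmol/h, ξ₁ = 32.74 lbmol/h.
Outlet amounts (n = n₀ + Σ ν·ξ):
  G: 270.3 − 2(32.74) − 1(4.528) = 200.3
  F: 0 + 1(32.74) = 32.74
  D: 0 + 1(4.528) = 4.528
  E: 0 + 2(4.528) = 9.057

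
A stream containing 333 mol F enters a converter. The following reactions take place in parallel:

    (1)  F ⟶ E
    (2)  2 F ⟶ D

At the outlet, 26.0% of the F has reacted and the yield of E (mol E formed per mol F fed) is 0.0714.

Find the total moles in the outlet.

Yield of E: 1ξ₁ / 333 = 0.0714 → ξ₁ = 23.78 mol.
Conversion of F: 1ξ₁ + 2ξ₂ = 0.26 × 333 = 86.58 → ξ₂ = 31.4 mol.
Outlet amounts (n = n₀ + Σ ν·ξ):
  F: 333 − 1(23.78) − 2(31.4) = 246.4
  E: 0 + 1(23.78) = 23.78
  D: 0 + 1(31.4) = 31.4
Total out = 246.4 + 23.78 + 31.4 = 301.6 mol.

302 mol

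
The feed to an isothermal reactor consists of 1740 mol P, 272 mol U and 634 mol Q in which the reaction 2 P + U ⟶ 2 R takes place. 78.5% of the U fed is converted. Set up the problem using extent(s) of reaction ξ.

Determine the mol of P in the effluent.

U reacted = 0.785 × 272 = 213.5 mol; ν_U = −1, so ξ = 213.5/1 = 213.5 mol.
Outlet amounts (n = n₀ + ν ξ):
  P: 1740 − 2(213.5) = 1313
  U: 272 − 1(213.5) = 58.48
  R: 0 + 2(213.5) = 427
  Q: 634 (inert)

1310 mol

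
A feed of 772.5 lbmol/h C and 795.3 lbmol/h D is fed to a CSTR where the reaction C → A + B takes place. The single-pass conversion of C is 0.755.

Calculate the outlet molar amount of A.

583 lbmol/h

C reacted = 0.755 × 772.5 = 583.2 lbmol/h; ν_C = −1, so ξ = 583.2/1 = 583.2 lbmol/h.
Outlet amounts (n = n₀ + ν ξ):
  C: 772.5 − 1(583.2) = 189.3
  A: 0 + 1(583.2) = 583.2
  B: 0 + 1(583.2) = 583.2
  D: 795.3 (inert)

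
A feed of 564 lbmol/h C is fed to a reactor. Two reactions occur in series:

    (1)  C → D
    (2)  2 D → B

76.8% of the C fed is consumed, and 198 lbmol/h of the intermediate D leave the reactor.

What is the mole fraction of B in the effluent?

0.263

Conversion of C: C consumed = 1ξ₁ = 0.768 × 564 → ξ₁ = 433.2 lbmol/h.
D balance: n_D = 0 + 1ξ₁ − 2ξ₂ = 198 → ξ₂ = (1·433.2 − 198)/2 = 117.6 lbmol/h.
Outlet amounts (n = n₀ + Σ ν·ξ):
  C: 564 − 1(433.2) = 130.8
  D: 0 + 1(433.2) − 2(117.6) = 198
  B: 0 + 1(117.6) = 117.6
Total out = 446.4 lbmol/h; y_B = 117.6 / 446.4 = 0.2634.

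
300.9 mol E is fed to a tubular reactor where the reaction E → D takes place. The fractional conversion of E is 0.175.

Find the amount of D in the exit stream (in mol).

52.7 mol

E reacted = 0.175 × 300.9 = 52.66 mol; ν_E = −1, so ξ = 52.66/1 = 52.66 mol.
Outlet amounts (n = n₀ + ν ξ):
  E: 300.9 − 1(52.66) = 248.2
  D: 0 + 1(52.66) = 52.66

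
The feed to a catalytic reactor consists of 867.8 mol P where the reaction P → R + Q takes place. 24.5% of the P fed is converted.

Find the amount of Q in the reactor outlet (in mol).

P reacted = 0.245 × 867.8 = 212.6 mol; ν_P = −1, so ξ = 212.6/1 = 212.6 mol.
Outlet amounts (n = n₀ + ν ξ):
  P: 867.8 − 1(212.6) = 655.2
  R: 0 + 1(212.6) = 212.6
  Q: 0 + 1(212.6) = 212.6

213 mol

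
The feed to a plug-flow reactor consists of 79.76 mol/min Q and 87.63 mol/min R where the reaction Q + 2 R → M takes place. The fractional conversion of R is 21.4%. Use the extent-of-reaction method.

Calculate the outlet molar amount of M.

9.38 mol/min

R reacted = 0.214 × 87.63 = 18.75 mol/min; ν_R = −2, so ξ = 18.75/2 = 9.376 mol/min.
Outlet amounts (n = n₀ + ν ξ):
  Q: 79.76 − 1(9.376) = 70.38
  R: 87.63 − 2(9.376) = 68.88
  M: 0 + 1(9.376) = 9.376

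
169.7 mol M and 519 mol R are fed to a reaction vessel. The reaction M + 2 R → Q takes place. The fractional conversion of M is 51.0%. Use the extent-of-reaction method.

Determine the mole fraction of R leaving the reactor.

M reacted = 0.51 × 169.7 = 86.55 mol; ν_M = −1, so ξ = 86.55/1 = 86.55 mol.
Outlet amounts (n = n₀ + ν ξ):
  M: 169.7 − 1(86.55) = 83.15
  R: 519 − 2(86.55) = 345.9
  Q: 0 + 1(86.55) = 86.55
Total out = 515.6 mol; y_R = 345.9 / 515.6 = 0.6709.

0.671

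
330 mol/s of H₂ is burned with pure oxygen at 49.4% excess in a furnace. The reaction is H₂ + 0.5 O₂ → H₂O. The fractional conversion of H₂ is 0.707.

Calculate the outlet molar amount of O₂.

Stoichiometric O₂ = 0.5 × 330 = 165 mol/s; O₂ fed = 165 × 1.494 = 246.5 mol/s.
Fuel reacted = 0.707 × 330 → ξ = 233.3 mol/s.
Outlet (n = n₀ + ν ξ):
  H₂: 330 − 1(233.3) = 96.69
  O₂: 246.5 − 0.5(233.3) = 129.9
  H₂O: 0 + 1(233.3) = 233.3

130 mol/s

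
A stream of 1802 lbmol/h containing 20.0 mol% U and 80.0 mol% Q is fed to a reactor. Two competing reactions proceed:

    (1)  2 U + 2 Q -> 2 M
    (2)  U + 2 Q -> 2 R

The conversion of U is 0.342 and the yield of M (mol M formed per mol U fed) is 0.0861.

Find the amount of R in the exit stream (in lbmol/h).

184 lbmol/h

Yield of M: 2ξ₁ / 360.4 = 0.0861 → ξ₁ = 15.52 lbmol/h.
Conversion of U: 2ξ₁ + 1ξ₂ = 0.342 × 360.4 = 123.3 → ξ₂ = 92.23 lbmol/h.
Outlet amounts (n = n₀ + Σ ν·ξ):
  U: 360.4 − 2(15.52) − 1(92.23) = 237.1
  Q: 1442 − 2(15.52) − 2(92.23) = 1226
  M: 0 + 2(15.52) = 31.03
  R: 0 + 2(92.23) = 184.5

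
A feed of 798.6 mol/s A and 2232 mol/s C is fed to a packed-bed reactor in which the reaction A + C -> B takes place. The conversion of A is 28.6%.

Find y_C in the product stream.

A reacted = 0.286 × 798.6 = 228.4 mol/s; ν_A = −1, so ξ = 228.4/1 = 228.4 mol/s.
Outlet amounts (n = n₀ + ν ξ):
  A: 798.6 − 1(228.4) = 570.2
  C: 2232 − 1(228.4) = 2004
  B: 0 + 1(228.4) = 228.4
Total out = 2802 mol/s; y_C = 2004 / 2802 = 0.715.

0.715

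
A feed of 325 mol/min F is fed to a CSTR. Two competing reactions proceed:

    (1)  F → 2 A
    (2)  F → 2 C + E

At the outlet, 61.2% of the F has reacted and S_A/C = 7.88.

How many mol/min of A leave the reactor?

Conversion of F: F consumed = 0.612 × 325 = 198.9 mol/min = 1ξ₁ + 1ξ₂.
Selectivity: 2ξ₁ / (2ξ₂) = 7.88 → ξ₁ = 7.88 ξ₂.
Substitute: (1·7.88 + 1) ξ₂ = 198.9 → ξ₂ = 22.4 mol/min, ξ₁ = 176.5 mol/min.
Outlet amounts (n = n₀ + Σ ν·ξ):
  F: 325 − 1(176.5) − 1(22.4) = 126.1
  A: 0 + 2(176.5) = 353
  C: 0 + 2(22.4) = 44.8
  E: 0 + 1(22.4) = 22.4

353 mol/min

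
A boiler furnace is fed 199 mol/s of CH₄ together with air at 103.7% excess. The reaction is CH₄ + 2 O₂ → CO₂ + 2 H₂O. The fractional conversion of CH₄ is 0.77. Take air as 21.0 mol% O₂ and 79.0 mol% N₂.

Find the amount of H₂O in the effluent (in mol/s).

Stoichiometric O₂ = 2 × 199 = 398 mol/s; O₂ fed = 398 × 2.037 = 810.7 mol/s.
N₂ fed = 810.7 × 79/21 = 3050 mol/s.
Fuel reacted = 0.77 × 199 → ξ = 153.2 mol/s.
Outlet (n = n₀ + ν ξ):
  CH₄: 199 − 1(153.2) = 45.77
  O₂: 810.7 − 2(153.2) = 504.3
  N₂: 3050 (inert)
  CO₂: 0 + 1(153.2) = 153.2
  H₂O: 0 + 2(153.2) = 306.5

306 mol/s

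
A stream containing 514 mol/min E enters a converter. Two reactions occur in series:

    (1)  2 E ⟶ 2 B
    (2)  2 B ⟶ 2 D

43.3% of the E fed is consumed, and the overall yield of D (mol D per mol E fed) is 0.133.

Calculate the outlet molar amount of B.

Conversion of E: E consumed = 2ξ₁ = 0.433 × 514 → ξ₁ = 111.3 mol/min.
Yield of D: 2ξ₂ / 514 = 0.133 → ξ₂ = 34.18 mol/min.
Outlet amounts (n = n₀ + Σ ν·ξ):
  E: 514 − 2(111.3) = 291.4
  B: 0 + 2(111.3) − 2(34.18) = 154.2
  D: 0 + 2(34.18) = 68.36

154 mol/min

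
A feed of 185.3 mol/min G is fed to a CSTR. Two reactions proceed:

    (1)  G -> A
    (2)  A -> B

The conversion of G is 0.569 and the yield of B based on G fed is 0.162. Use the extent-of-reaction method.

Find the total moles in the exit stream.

185 mol/min

Conversion of G: G consumed = 1ξ₁ = 0.569 × 185.3 → ξ₁ = 105.4 mol/min.
Yield of B: 1ξ₂ / 185.3 = 0.162 → ξ₂ = 30.02 mol/min.
Outlet amounts (n = n₀ + Σ ν·ξ):
  G: 185.3 − 1(105.4) = 79.86
  A: 0 + 1(105.4) − 1(30.02) = 75.42
  B: 0 + 1(30.02) = 30.02
Total out = 79.86 + 75.42 + 30.02 = 185.3 mol/min.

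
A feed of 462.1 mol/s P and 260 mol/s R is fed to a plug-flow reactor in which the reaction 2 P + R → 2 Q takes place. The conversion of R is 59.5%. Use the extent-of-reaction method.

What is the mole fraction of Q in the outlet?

R reacted = 0.595 × 260 = 154.7 mol/s; ν_R = −1, so ξ = 154.7/1 = 154.7 mol/s.
Outlet amounts (n = n₀ + ν ξ):
  P: 462.1 − 2(154.7) = 152.7
  R: 260 − 1(154.7) = 105.3
  Q: 0 + 2(154.7) = 309.4
Total out = 567.4 mol/s; y_Q = 309.4 / 567.4 = 0.5453.

0.545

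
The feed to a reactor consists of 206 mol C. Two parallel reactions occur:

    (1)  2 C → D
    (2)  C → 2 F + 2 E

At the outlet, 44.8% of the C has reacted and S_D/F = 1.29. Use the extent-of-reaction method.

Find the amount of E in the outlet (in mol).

Conversion of C: C consumed = 0.448 × 206 = 92.29 mol = 2ξ₁ + 1ξ₂.
Selectivity: 1ξ₁ / (2ξ₂) = 1.29 → ξ₁ = 2.58 ξ₂.
Substitute: (2·2.58 + 1) ξ₂ = 92.29 → ξ₂ = 14.98 mol, ξ₁ = 38.65 mol.
Outlet amounts (n = n₀ + Σ ν·ξ):
  C: 206 − 2(38.65) − 1(14.98) = 113.7
  D: 0 + 1(38.65) = 38.65
  F: 0 + 2(14.98) = 29.96
  E: 0 + 2(14.98) = 29.96

30 mol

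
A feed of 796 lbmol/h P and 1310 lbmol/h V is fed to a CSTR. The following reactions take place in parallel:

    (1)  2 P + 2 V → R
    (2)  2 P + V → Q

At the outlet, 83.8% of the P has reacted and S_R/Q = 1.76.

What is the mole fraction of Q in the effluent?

0.0985

Conversion of P: P consumed = 0.838 × 796 = 667 lbmol/h = 2ξ₁ + 2ξ₂.
Selectivity: 1ξ₁ / (1ξ₂) = 1.76 → ξ₁ = 1.76 ξ₂.
Substitute: (2·1.76 + 2) ξ₂ = 667 → ξ₂ = 120.8 lbmol/h, ξ₁ = 212.7 lbmol/h.
Outlet amounts (n = n₀ + Σ ν·ξ):
  P: 796 − 2(212.7) − 2(120.8) = 129
  V: 1310 − 2(212.7) − 1(120.8) = 763.8
  R: 0 + 1(212.7) = 212.7
  Q: 0 + 1(120.8) = 120.8
Total out = 1226 lbmol/h; y_Q = 120.8 / 1226 = 0.09854.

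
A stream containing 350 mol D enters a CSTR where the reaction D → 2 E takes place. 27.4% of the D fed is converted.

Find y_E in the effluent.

D reacted = 0.274 × 350 = 95.9 mol; ν_D = −1, so ξ = 95.9/1 = 95.9 mol.
Outlet amounts (n = n₀ + ν ξ):
  D: 350 − 1(95.9) = 254.1
  E: 0 + 2(95.9) = 191.8
Total out = 445.9 mol; y_E = 191.8 / 445.9 = 0.4301.

0.43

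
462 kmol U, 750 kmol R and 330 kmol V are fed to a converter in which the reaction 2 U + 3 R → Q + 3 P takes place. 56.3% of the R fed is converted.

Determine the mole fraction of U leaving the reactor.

0.129

R reacted = 0.563 × 750 = 422.2 kmol; ν_R = −3, so ξ = 422.2/3 = 140.7 kmol.
Outlet amounts (n = n₀ + ν ξ):
  U: 462 − 2(140.7) = 180.5
  R: 750 − 3(140.7) = 327.8
  Q: 0 + 1(140.7) = 140.7
  P: 0 + 3(140.7) = 422.2
  V: 330 (inert)
Total out = 1401 kmol; y_U = 180.5 / 1401 = 0.1288.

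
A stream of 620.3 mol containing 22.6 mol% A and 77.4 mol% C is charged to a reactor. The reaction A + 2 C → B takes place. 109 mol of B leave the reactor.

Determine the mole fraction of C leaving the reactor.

For B: n = n₀ + 1ξ → 109 = 0 + 1ξ, giving ξ = 109 mol.
Outlet amounts (n = n₀ + ν ξ):
  A: 140.2 − 1(109) = 31.19
  C: 480.1 − 2(109) = 262.1
  B: 0 + 1(109) = 109
Total out = 402.3 mol; y_C = 262.1 / 402.3 = 0.6515.

0.652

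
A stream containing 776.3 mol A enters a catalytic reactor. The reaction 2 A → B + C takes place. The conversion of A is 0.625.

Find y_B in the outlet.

A reacted = 0.625 × 776.3 = 485.2 mol; ν_A = −2, so ξ = 485.2/2 = 242.6 mol.
Outlet amounts (n = n₀ + ν ξ):
  A: 776.3 − 2(242.6) = 291.1
  B: 0 + 1(242.6) = 242.6
  C: 0 + 1(242.6) = 242.6
Total out = 776.3 mol; y_B = 242.6 / 776.3 = 0.3125.

0.312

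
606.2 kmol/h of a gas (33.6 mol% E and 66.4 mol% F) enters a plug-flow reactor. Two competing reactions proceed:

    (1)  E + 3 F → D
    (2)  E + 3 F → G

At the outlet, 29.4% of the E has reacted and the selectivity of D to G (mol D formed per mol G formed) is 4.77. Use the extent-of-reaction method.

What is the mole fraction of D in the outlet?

Conversion of E: E consumed = 0.294 × 203.7 = 59.88 kmol/h = 1ξ₁ + 1ξ₂.
Selectivity: 1ξ₁ / (1ξ₂) = 4.77 → ξ₁ = 4.77 ξ₂.
Substitute: (1·4.77 + 1) ξ₂ = 59.88 → ξ₂ = 10.38 kmol/h, ξ₁ = 49.5 kmol/h.
Outlet amounts (n = n₀ + Σ ν·ξ):
  E: 203.7 − 1(49.5) − 1(10.38) = 143.8
  F: 402.5 − 3(49.5) − 3(10.38) = 222.9
  D: 0 + 1(49.5) = 49.5
  G: 0 + 1(10.38) = 10.38
Total out = 426.6 kmol/h; y_D = 49.5 / 426.6 = 0.1161.

0.116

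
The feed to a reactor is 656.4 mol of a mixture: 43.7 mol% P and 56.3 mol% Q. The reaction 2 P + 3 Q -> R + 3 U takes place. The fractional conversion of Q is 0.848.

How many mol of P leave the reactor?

77.9 mol

Q reacted = 0.848 × 369.6 = 313.4 mol; ν_Q = −3, so ξ = 313.4/3 = 104.5 mol.
Outlet amounts (n = n₀ + ν ξ):
  P: 286.8 − 2(104.5) = 77.93
  Q: 369.6 − 3(104.5) = 56.17
  R: 0 + 1(104.5) = 104.5
  U: 0 + 3(104.5) = 313.4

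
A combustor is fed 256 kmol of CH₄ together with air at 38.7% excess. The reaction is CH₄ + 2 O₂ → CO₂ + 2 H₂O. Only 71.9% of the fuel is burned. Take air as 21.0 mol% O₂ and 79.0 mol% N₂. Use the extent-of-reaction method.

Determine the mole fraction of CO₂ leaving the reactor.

0.0506

Stoichiometric O₂ = 2 × 256 = 512 kmol; O₂ fed = 512 × 1.387 = 710.1 kmol.
N₂ fed = 710.1 × 79/21 = 2671 kmol.
Fuel reacted = 0.719 × 256 → ξ = 184.1 kmol.
Outlet (n = n₀ + ν ξ):
  CH₄: 256 − 1(184.1) = 71.94
  O₂: 710.1 − 2(184.1) = 342
  N₂: 2671 (inert)
  CO₂: 0 + 1(184.1) = 184.1
  H₂O: 0 + 2(184.1) = 368.1
Total out = 3638 kmol; y_CO₂ = 184.1 / 3638 = 0.0506.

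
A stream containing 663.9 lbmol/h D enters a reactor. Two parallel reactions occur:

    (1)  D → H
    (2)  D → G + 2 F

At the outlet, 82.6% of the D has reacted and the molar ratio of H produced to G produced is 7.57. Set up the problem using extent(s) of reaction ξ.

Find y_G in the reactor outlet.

0.0808

Conversion of D: D consumed = 0.826 × 663.9 = 548.4 lbmol/h = 1ξ₁ + 1ξ₂.
Selectivity: 1ξ₁ / (1ξ₂) = 7.57 → ξ₁ = 7.57 ξ₂.
Substitute: (1·7.57 + 1) ξ₂ = 548.4 → ξ₂ = 63.99 lbmol/h, ξ₁ = 484.4 lbmol/h.
Outlet amounts (n = n₀ + Σ ν·ξ):
  D: 663.9 − 1(484.4) − 1(63.99) = 115.5
  H: 0 + 1(484.4) = 484.4
  G: 0 + 1(63.99) = 63.99
  F: 0 + 2(63.99) = 128
Total out = 791.9 lbmol/h; y_G = 63.99 / 791.9 = 0.08081.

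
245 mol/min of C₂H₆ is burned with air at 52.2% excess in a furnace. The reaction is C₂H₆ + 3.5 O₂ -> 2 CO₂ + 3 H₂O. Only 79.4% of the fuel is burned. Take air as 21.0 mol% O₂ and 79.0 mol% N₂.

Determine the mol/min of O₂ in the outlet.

624 mol/min

Stoichiometric O₂ = 3.5 × 245 = 857.5 mol/min; O₂ fed = 857.5 × 1.522 = 1305 mol/min.
N₂ fed = 1305 × 79/21 = 4910 mol/min.
Fuel reacted = 0.794 × 245 → ξ = 194.5 mol/min.
Outlet (n = n₀ + ν ξ):
  C₂H₆: 245 − 1(194.5) = 50.47
  O₂: 1305 − 3.5(194.5) = 624.3
  N₂: 4910 (inert)
  CO₂: 0 + 2(194.5) = 389.1
  H₂O: 0 + 3(194.5) = 583.6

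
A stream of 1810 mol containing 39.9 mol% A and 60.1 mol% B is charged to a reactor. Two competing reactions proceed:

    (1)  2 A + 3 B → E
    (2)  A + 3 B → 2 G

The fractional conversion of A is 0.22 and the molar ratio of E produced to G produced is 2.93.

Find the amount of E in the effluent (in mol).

73.2 mol

Conversion of A: A consumed = 0.22 × 722.2 = 158.9 mol = 2ξ₁ + 1ξ₂.
Selectivity: 1ξ₁ / (2ξ₂) = 2.93 → ξ₁ = 5.86 ξ₂.
Substitute: (2·5.86 + 1) ξ₂ = 158.9 → ξ₂ = 12.49 mol, ξ₁ = 73.2 mol.
Outlet amounts (n = n₀ + Σ ν·ξ):
  A: 722.2 − 2(73.2) − 1(12.49) = 563.3
  B: 1088 − 3(73.2) − 3(12.49) = 830.8
  E: 0 + 1(73.2) = 73.2
  G: 0 + 2(12.49) = 24.98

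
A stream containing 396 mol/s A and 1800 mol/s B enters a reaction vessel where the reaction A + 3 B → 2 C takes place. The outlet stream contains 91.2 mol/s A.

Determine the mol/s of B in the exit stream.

For A: n = n₀ − 1ξ → 91.2 = 396 − 1ξ, giving ξ = 304.8 mol/s.
Outlet amounts (n = n₀ + ν ξ):
  A: 396 − 1(304.8) = 91.2
  B: 1800 − 3(304.8) = 885.6
  C: 0 + 2(304.8) = 609.6

886 mol/s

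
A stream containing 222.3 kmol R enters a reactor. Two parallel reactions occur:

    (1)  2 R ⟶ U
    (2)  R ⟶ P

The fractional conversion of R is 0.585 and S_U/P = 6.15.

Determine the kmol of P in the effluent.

Conversion of R: R consumed = 0.585 × 222.3 = 130 kmol = 2ξ₁ + 1ξ₂.
Selectivity: 1ξ₁ / (1ξ₂) = 6.15 → ξ₁ = 6.15 ξ₂.
Substitute: (2·6.15 + 1) ξ₂ = 130 → ξ₂ = 9.778 kmol, ξ₁ = 60.13 kmol.
Outlet amounts (n = n₀ + Σ ν·ξ):
  R: 222.3 − 2(60.13) − 1(9.778) = 92.25
  U: 0 + 1(60.13) = 60.13
  P: 0 + 1(9.778) = 9.778

9.78 kmol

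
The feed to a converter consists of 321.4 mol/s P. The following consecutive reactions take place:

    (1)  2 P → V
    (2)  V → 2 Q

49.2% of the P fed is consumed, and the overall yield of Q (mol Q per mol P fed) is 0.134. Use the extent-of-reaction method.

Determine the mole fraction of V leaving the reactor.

Conversion of P: P consumed = 2ξ₁ = 0.492 × 321.4 → ξ₁ = 79.06 mol/s.
Yield of Q: 2ξ₂ / 321.4 = 0.134 → ξ₂ = 21.53 mol/s.
Outlet amounts (n = n₀ + Σ ν·ξ):
  P: 321.4 − 2(79.06) = 163.3
  V: 0 + 1(79.06) − 1(21.53) = 57.53
  Q: 0 + 2(21.53) = 43.07
Total out = 263.9 mol/s; y_V = 57.53 / 263.9 = 0.218.

0.218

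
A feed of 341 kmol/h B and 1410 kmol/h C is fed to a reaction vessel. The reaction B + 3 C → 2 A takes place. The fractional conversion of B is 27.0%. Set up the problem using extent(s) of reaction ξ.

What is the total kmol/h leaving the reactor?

1570 kmol/h

B reacted = 0.27 × 341 = 92.07 kmol/h; ν_B = −1, so ξ = 92.07/1 = 92.07 kmol/h.
Outlet amounts (n = n₀ + ν ξ):
  B: 341 − 1(92.07) = 248.9
  C: 1410 − 3(92.07) = 1134
  A: 0 + 2(92.07) = 184.1
Total out = 248.9 + 1134 + 184.1 = 1567 kmol/h.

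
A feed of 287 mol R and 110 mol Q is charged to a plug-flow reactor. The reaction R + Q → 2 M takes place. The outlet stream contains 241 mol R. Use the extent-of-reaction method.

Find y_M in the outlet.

For R: n = n₀ − 1ξ → 241 = 287 − 1ξ, giving ξ = 46 mol.
Outlet amounts (n = n₀ + ν ξ):
  R: 287 − 1(46) = 241
  Q: 110 − 1(46) = 64
  M: 0 + 2(46) = 92
Total out = 397 mol; y_M = 92 / 397 = 0.2317.

0.232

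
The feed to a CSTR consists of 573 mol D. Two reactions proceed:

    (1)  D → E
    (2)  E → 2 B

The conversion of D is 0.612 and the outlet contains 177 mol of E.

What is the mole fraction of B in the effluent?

Conversion of D: D consumed = 1ξ₁ = 0.612 × 573 → ξ₁ = 350.7 mol.
E balance: n_E = 0 + 1ξ₁ − 1ξ₂ = 177 → ξ₂ = (1·350.7 − 177)/1 = 173.7 mol.
Outlet amounts (n = n₀ + Σ ν·ξ):
  D: 573 − 1(350.7) = 222.3
  E: 0 + 1(350.7) − 1(173.7) = 177
  B: 0 + 2(173.7) = 347.4
Total out = 746.7 mol; y_B = 347.4 / 746.7 = 0.4652.

0.465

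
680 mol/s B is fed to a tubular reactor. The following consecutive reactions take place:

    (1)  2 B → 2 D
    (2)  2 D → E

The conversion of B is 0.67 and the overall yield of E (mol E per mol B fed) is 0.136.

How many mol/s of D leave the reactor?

Conversion of B: B consumed = 2ξ₁ = 0.67 × 680 → ξ₁ = 227.8 mol/s.
Yield of E: 1ξ₂ / 680 = 0.136 → ξ₂ = 92.48 mol/s.
Outlet amounts (n = n₀ + Σ ν·ξ):
  B: 680 − 2(227.8) = 224.4
  D: 0 + 2(227.8) − 2(92.48) = 270.6
  E: 0 + 1(92.48) = 92.48

271 mol/s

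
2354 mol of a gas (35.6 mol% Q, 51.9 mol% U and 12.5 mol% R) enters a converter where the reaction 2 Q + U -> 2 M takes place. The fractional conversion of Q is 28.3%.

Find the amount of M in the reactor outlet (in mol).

Q reacted = 0.283 × 838 = 237.2 mol; ν_Q = −2, so ξ = 237.2/2 = 118.6 mol.
Outlet amounts (n = n₀ + ν ξ):
  Q: 838 − 2(118.6) = 600.9
  U: 1222 − 1(118.6) = 1103
  M: 0 + 2(118.6) = 237.2
  R: 294.2 (inert)

237 mol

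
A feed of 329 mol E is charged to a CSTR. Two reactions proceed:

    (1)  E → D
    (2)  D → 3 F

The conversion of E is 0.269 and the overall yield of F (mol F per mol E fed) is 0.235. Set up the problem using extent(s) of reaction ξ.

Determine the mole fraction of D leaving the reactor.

Conversion of E: E consumed = 1ξ₁ = 0.269 × 329 → ξ₁ = 88.5 mol.
Yield of F: 3ξ₂ / 329 = 0.235 → ξ₂ = 25.77 mol.
Outlet amounts (n = n₀ + Σ ν·ξ):
  E: 329 − 1(88.5) = 240.5
  D: 0 + 1(88.5) − 1(25.77) = 62.73
  F: 0 + 3(25.77) = 77.31
Total out = 380.5 mol; y_D = 62.73 / 380.5 = 0.1648.

0.165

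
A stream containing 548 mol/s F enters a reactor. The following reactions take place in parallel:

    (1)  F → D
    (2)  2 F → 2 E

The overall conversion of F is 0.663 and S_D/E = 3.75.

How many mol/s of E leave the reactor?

Conversion of F: F consumed = 0.663 × 548 = 363.3 mol/s = 1ξ₁ + 2ξ₂.
Selectivity: 1ξ₁ / (2ξ₂) = 3.75 → ξ₁ = 7.5 ξ₂.
Substitute: (1·7.5 + 2) ξ₂ = 363.3 → ξ₂ = 38.24 mol/s, ξ₁ = 286.8 mol/s.
Outlet amounts (n = n₀ + Σ ν·ξ):
  F: 548 − 1(286.8) − 2(38.24) = 184.7
  D: 0 + 1(286.8) = 286.8
  E: 0 + 2(38.24) = 76.49

76.5 mol/s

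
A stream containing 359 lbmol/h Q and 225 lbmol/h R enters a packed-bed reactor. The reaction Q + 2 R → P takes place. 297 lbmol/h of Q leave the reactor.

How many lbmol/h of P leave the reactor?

62 lbmol/h

For Q: n = n₀ − 1ξ → 297 = 359 − 1ξ, giving ξ = 62 lbmol/h.
Outlet amounts (n = n₀ + ν ξ):
  Q: 359 − 1(62) = 297
  R: 225 − 2(62) = 101
  P: 0 + 1(62) = 62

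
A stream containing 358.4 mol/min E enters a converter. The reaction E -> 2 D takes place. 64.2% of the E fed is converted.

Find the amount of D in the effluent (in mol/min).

E reacted = 0.642 × 358.4 = 230.1 mol/min; ν_E = −1, so ξ = 230.1/1 = 230.1 mol/min.
Outlet amounts (n = n₀ + ν ξ):
  E: 358.4 − 1(230.1) = 128.3
  D: 0 + 2(230.1) = 460.2

460 mol/min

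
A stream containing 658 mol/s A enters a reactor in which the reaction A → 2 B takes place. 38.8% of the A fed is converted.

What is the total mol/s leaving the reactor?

A reacted = 0.388 × 658 = 255.3 mol/s; ν_A = −1, so ξ = 255.3/1 = 255.3 mol/s.
Outlet amounts (n = n₀ + ν ξ):
  A: 658 − 1(255.3) = 402.7
  B: 0 + 2(255.3) = 510.6
Total out = 402.7 + 510.6 = 913.3 mol/s.

913 mol/s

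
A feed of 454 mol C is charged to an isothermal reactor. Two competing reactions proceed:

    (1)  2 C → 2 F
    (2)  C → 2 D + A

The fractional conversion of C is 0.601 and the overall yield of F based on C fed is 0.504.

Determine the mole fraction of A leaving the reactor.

Yield of F: 2ξ₁ / 454 = 0.504 → ξ₁ = 114.4 mol.
Conversion of C: 2ξ₁ + 1ξ₂ = 0.601 × 454 = 272.9 → ξ₂ = 44.04 mol.
Outlet amounts (n = n₀ + Σ ν·ξ):
  C: 454 − 2(114.4) − 1(44.04) = 181.1
  F: 0 + 2(114.4) = 228.8
  D: 0 + 2(44.04) = 88.08
  A: 0 + 1(44.04) = 44.04
Total out = 542.1 mol; y_A = 44.04 / 542.1 = 0.08124.

0.0812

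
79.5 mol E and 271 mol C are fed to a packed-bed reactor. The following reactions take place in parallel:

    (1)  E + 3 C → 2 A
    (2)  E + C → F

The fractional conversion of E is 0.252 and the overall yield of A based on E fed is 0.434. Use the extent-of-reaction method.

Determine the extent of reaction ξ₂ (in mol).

ξ₂ = 2.78 mol

Yield of A: 2ξ₁ / 79.5 = 0.434 → ξ₁ = 17.25 mol.
Conversion of E: 1ξ₁ + 1ξ₂ = 0.252 × 79.5 = 20.03 → ξ₂ = 2.782 mol.
Outlet amounts (n = n₀ + Σ ν·ξ):
  E: 79.5 − 1(17.25) − 1(2.782) = 59.47
  C: 271 − 3(17.25) − 1(2.782) = 216.5
  A: 0 + 2(17.25) = 34.5
  F: 0 + 1(2.782) = 2.782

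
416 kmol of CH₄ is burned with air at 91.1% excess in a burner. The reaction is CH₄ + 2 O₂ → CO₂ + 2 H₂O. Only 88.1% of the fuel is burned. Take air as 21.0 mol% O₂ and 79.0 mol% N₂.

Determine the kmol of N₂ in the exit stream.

5980 kmol

Stoichiometric O₂ = 2 × 416 = 832 kmol; O₂ fed = 832 × 1.911 = 1590 kmol.
N₂ fed = 1590 × 79/21 = 5981 kmol.
Fuel reacted = 0.881 × 416 → ξ = 366.5 kmol.
Outlet (n = n₀ + ν ξ):
  CH₄: 416 − 1(366.5) = 49.5
  O₂: 1590 − 2(366.5) = 857
  N₂: 5981 (inert)
  CO₂: 0 + 1(366.5) = 366.5
  H₂O: 0 + 2(366.5) = 733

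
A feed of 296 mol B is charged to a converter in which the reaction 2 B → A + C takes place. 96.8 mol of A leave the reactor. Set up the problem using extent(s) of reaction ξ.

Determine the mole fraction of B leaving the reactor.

For A: n = n₀ + 1ξ → 96.8 = 0 + 1ξ, giving ξ = 96.8 mol.
Outlet amounts (n = n₀ + ν ξ):
  B: 296 − 2(96.8) = 102.4
  A: 0 + 1(96.8) = 96.8
  C: 0 + 1(96.8) = 96.8
Total out = 296 mol; y_B = 102.4 / 296 = 0.3459.

0.346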